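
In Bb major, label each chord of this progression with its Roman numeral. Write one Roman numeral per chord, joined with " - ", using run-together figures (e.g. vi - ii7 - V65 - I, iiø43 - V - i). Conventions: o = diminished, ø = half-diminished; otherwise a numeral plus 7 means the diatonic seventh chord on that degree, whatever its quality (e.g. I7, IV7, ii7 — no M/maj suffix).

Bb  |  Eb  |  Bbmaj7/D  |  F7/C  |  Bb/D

Bb: root Bb is the tonic; major triad there is I.
Eb: root Eb is the subdominant; major triad there is IV.
Bbmaj7/D: major seventh chord on Bb = scale degree 1 → I65.
F7/C: root F is the dominant; dominant seventh chord there is V43.
Bb/D has root Bb, degree 1 in Bb major, so I6.

I - IV - I65 - V43 - I6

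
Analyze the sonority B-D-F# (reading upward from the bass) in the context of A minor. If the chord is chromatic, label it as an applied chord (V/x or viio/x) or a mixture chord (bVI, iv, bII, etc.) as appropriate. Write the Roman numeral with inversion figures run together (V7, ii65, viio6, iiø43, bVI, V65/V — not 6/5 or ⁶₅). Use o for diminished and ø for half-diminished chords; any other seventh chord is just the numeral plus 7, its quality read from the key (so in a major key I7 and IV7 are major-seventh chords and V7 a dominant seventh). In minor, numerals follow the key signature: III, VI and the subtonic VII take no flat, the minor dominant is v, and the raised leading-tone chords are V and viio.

ii

The pitches B-D-F# form a minor triad rooted on B.
B is the second degree of A minor. This is the minor supertonic, borrowed from the parallel major (the Dorian ii).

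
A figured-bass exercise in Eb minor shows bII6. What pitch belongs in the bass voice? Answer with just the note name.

Ab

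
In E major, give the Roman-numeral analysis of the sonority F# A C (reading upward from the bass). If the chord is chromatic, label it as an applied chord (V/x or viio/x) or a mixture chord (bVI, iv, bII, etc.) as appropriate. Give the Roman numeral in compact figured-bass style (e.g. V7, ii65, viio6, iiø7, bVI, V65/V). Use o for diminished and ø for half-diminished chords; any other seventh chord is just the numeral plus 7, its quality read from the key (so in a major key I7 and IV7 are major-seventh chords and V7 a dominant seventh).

iio

The pitches F#-A-C form a diminished triad rooted on F#.
F# is the second degree of E major. This is the diminished supertonic triad, borrowed from the parallel minor.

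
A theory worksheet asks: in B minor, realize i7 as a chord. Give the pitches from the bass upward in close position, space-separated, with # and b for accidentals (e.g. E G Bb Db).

B D F# A

In B minor, scale degree 1 is B, and the diatonic chord built there is a minor seventh chord.
That chord is spelled B-D-F#-A.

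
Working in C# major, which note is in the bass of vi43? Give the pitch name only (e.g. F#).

E#

vi in C# major has root A#; the chord is A#-C#-E#-G#.
The figure 43 means second inversion — the fifth is in the bass.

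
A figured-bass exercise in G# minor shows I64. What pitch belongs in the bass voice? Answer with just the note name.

D#

I in G# minor has root G#; the chord is G#-B#-D#.
The figure 64 means second inversion — the fifth is in the bass.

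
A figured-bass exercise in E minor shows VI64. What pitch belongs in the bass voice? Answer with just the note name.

VI in E minor has root C; the chord is C-E-G.
The figure 64 means second inversion — the fifth is in the bass.

G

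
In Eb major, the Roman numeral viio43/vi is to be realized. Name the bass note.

F

The applied chord viio43/vi is rooted on B: B-D-F-Ab.
The figure 43 means second inversion — the fifth is in the bass.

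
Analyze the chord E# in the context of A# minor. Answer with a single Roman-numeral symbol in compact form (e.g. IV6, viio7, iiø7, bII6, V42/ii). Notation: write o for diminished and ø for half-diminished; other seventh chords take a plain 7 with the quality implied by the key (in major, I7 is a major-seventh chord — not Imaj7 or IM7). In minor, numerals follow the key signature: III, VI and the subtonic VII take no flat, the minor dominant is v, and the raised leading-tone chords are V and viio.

V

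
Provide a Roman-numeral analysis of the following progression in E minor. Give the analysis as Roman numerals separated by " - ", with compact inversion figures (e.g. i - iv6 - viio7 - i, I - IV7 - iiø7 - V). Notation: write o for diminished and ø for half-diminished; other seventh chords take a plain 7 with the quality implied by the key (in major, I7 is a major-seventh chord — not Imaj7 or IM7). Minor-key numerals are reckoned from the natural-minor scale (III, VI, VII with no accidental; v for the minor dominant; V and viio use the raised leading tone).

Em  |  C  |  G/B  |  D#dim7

i - VI - III6 - viio7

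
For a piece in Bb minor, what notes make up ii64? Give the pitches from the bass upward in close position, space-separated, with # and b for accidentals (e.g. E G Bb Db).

G C Eb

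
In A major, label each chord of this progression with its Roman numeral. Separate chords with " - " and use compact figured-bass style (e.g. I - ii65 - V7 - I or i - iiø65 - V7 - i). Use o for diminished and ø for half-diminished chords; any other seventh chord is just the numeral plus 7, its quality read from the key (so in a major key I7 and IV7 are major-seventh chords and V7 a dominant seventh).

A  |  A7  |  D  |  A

A has root A, degree 1 in A major, so I.
A7 is the secondary dominant of IV (dominant seventh chord on A): V7/IV.
D has root D, degree 4 in A major, so IV.
A has root A, degree 1 in A major, so I.

I - V7/IV - IV - I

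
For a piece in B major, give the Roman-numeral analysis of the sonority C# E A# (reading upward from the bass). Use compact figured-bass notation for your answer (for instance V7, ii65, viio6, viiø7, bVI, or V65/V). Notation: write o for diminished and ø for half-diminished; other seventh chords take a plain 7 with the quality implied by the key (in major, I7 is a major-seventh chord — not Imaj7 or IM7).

The pitches A#-C#-E form a diminished triad rooted on A#.
In B major, A# is the leading tone; the diatonic diminished triad there is viio.
With C# in the bass the chord is in first inversion, so the figured bass is 6.

viio6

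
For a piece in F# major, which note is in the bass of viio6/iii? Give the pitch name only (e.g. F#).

B#

The applied chord viio6/iii is rooted on G##: G##-B#-D#.
The figure 6 means first inversion — the third is in the bass.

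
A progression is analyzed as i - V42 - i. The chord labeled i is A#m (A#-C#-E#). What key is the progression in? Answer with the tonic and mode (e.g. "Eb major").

A# minor

The anchor chord is a minor triad on A#, labeled i.
If A# is scale degree 1 and the mode makes that degree carry a minor triad, the tonic is A# and the mode is minor.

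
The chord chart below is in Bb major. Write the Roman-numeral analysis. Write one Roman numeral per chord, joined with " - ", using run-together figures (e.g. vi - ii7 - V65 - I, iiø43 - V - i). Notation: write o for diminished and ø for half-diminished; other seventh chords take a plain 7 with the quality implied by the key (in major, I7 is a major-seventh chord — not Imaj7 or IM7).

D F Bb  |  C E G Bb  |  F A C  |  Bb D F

I6 - V7/V - V - I

D-F-Bb has root Bb, degree 1 in Bb major, so I6.
C-E-G-Bb: chromatic; C is V of V, so V7/V.
F-A-C: major triad on F = scale degree 5 → V.
Bb-D-F has root Bb, degree 1 in Bb major, so I.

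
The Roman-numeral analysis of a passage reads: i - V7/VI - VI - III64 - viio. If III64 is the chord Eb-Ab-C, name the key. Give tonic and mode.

F minor

III64 is given as Eb-Ab-C — a major triad with root Ab.
III64 on Ab implies Ab is the mediant; that puts the tonic at F, and the uppercase numeral fits minor mode.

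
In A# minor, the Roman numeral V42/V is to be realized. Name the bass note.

A#

The applied chord V42/V is rooted on B#: B#-D##-F##-A#.
The figure 42 means third inversion — the seventh is in the bass.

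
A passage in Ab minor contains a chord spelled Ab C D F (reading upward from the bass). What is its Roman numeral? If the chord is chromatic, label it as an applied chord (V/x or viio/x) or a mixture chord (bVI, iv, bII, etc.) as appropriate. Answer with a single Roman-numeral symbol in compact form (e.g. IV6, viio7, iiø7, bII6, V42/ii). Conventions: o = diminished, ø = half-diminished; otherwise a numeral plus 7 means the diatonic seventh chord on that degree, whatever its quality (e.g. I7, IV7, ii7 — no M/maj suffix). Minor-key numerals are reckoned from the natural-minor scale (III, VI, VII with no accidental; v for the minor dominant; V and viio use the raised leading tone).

viiø43/V

Stacked in thirds the chord is D-F-Ab-C: a half-diminished seventh chord on D.
D sits a half step below Eb (V in Ab minor); a diminished chord there is the applied leading-tone chord of V.
With Ab in the bass the chord is in second inversion, so the figured bass is 43.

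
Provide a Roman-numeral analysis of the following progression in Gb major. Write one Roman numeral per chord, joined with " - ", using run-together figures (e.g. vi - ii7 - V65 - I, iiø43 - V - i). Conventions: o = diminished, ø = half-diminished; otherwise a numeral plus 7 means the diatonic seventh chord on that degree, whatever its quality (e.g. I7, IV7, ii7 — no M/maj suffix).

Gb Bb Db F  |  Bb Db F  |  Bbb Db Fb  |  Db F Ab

I7 - iii - bIII - V

Gb-Bb-Db-F has root Gb, degree 1 in Gb major, so I7.
Bb-Db-F: root Bb is the mediant; minor triad there is iii.
Bbb-Db-Fb is non-diatonic — bIII, a mixture chord from Gb minor.
Db-F-Ab has root Db, degree 5 in Gb major, so V.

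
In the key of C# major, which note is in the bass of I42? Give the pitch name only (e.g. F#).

I in C# major has root C#; the chord is C#-E#-G#-B#.
The figure 42 means third inversion — the seventh is in the bass.

B#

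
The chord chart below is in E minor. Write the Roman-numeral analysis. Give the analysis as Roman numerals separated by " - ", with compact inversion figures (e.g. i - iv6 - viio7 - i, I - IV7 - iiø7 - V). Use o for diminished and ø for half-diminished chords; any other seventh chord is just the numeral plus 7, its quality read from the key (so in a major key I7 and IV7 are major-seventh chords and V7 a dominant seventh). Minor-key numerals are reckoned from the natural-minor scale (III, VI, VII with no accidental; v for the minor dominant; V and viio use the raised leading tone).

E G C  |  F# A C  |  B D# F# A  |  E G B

VI6 - iio - V7 - i

E-G-C: major triad on C = scale degree 6 → VI6.
F#-A-C has root F#, degree 2 in E minor, so iio.
B-D#-F#-A has root B, degree 5 in E minor, so V7.
E-G-B: root E is the tonic; minor triad there is i.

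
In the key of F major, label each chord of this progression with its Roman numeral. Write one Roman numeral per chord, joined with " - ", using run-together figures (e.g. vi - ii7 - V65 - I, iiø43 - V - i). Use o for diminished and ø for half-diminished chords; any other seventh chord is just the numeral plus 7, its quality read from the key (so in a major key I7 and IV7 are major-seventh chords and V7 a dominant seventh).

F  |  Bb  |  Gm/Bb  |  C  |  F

F has root F, degree 1 in F major, so I.
Bb: major triad on Bb = scale degree 4 → IV.
Gm/Bb has root G, degree 2 in F major, so ii6.
C: major triad on C = scale degree 5 → V.
F: root F is the tonic; major triad there is I.

I - IV - ii6 - V - I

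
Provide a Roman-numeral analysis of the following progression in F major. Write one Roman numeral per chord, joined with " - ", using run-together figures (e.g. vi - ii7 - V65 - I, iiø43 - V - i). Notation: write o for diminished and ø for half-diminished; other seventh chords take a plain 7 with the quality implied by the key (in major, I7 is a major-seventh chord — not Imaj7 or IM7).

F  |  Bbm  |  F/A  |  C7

I - iv - I6 - V7

F: root F is the tonic; major triad there is I.
Bbm: Bb with this quality isn't in the key; it's iv, borrowed from the parallel minor.
F/A: root F is the tonic; major triad there is I6.
C7 has root C, degree 5 in F major, so V7.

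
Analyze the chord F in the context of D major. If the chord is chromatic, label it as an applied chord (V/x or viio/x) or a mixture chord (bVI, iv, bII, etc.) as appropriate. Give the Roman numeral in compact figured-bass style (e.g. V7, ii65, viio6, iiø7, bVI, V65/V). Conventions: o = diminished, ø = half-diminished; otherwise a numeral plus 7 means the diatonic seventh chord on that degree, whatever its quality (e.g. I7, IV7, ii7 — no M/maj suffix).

The pitches F-A-C form a major triad rooted on F.
F is the lowered third degree of D major (diatonic 3 would be F#). This is a major triad on the lowered third degree, borrowed from the parallel minor.

bIII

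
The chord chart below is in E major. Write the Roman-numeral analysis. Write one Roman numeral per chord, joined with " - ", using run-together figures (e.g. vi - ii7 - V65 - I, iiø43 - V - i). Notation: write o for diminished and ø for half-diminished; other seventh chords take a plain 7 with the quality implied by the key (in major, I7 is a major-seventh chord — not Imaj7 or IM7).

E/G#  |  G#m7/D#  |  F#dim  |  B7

I6 - iii43 - iio - V7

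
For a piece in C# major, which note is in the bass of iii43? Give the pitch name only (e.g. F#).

B#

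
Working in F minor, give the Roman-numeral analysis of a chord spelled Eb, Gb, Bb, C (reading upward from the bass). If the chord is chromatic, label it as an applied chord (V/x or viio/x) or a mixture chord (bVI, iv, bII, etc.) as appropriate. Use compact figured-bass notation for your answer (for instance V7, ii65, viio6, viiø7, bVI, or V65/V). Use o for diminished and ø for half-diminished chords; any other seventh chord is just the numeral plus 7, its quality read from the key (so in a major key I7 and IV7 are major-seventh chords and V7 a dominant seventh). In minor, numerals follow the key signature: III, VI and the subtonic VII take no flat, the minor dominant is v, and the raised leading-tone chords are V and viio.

viiø65/VI

Stacked in thirds the chord is C-Eb-Gb-Bb: a half-diminished seventh chord on C.
C sits a half step below Db (VI in F minor); a diminished chord there is the applied leading-tone chord of VI.
With Eb in the bass the chord is in first inversion, so the figured bass is 65.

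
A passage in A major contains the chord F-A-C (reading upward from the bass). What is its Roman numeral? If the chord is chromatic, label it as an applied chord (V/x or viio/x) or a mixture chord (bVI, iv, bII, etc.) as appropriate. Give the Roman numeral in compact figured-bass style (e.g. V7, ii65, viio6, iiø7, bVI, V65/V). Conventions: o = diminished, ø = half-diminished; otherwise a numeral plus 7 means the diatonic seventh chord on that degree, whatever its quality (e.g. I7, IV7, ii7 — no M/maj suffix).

bVI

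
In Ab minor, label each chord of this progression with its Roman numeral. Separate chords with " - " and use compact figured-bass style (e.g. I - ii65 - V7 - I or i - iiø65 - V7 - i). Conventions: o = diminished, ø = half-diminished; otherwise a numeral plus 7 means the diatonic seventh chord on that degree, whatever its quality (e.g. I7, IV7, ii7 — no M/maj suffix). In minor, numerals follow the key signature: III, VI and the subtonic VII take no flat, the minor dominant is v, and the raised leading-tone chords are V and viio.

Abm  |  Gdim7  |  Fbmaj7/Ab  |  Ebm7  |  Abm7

Abm has root Ab, degree 1 in Ab minor, so i.
Gdim7 has root G, degree 7 in Ab minor, so viio7.
Fbmaj7/Ab: root Fb is the submediant; major seventh chord there is VI65.
Ebm7 has root Eb, degree 5 in Ab minor, so v7.
Abm7: root Ab is the tonic; minor seventh chord there is i7.

i - viio7 - VI65 - v7 - i7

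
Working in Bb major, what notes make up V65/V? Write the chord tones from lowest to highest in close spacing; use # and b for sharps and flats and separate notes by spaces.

The slash means an applied dominant: we want the dominant of V. In Bb major, V is F major, and its dominant is built on C.
Building a dominant seventh chord on C gives C-E-G-Bb.
The figured bass 65 indicates first inversion, placing the third (E) in the bass: E-G-Bb-C.

E G Bb C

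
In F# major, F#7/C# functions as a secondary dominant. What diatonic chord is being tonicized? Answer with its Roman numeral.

IV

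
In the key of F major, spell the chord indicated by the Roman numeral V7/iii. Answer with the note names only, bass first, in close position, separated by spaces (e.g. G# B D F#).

E G# B D

V7/iii is a secondary dominant — the dominant seventh of iii. iii in F major is A, so the applied chord's root is E, a perfect fifth above.
Building a dominant seventh chord on E gives E-G#-B-D.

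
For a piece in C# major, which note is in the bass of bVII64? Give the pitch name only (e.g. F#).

F#

bVII in C# major has root B; the chord is B-D#-F#.
The figure 64 means second inversion — the fifth is in the bass.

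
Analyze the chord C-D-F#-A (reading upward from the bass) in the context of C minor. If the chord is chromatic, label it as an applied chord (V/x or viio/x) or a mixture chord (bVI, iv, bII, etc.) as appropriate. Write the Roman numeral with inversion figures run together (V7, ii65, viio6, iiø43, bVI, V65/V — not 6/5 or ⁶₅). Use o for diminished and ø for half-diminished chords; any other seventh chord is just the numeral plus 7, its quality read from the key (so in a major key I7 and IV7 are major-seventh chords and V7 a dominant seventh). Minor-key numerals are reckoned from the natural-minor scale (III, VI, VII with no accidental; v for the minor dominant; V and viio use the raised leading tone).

Stacked in thirds the chord is D-F#-A-C: a dominant seventh chord on D.
D is not a diatonic chord root with this quality in C minor, but it lies a perfect fifth above G (V), so the chord functions as an applied dominant of V.
With C in the bass the chord is in third inversion, so the figured bass is 42.

V42/V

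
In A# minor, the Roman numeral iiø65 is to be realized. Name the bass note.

iiø in A# minor has root B#; the chord is B#-D#-F#-A#.
The figure 65 means first inversion — the third is in the bass.

D#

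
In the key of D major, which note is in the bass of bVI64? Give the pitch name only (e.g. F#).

bVI in D major has root Bb; the chord is Bb-D-F.
The figure 64 means second inversion — the fifth is in the bass.

F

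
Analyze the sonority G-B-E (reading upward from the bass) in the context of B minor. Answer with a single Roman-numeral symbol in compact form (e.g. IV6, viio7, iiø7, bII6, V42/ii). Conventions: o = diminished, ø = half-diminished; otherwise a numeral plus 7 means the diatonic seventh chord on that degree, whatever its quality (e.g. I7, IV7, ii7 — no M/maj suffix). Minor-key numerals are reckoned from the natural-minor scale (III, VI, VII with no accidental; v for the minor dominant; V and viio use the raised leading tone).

iv6

The pitches E-G-B form a minor triad rooted on E.
E is scale degree 4 in B minor, and a minor triad on that degree is written iv.
With G in the bass the chord is in first inversion, so the figured bass is 6.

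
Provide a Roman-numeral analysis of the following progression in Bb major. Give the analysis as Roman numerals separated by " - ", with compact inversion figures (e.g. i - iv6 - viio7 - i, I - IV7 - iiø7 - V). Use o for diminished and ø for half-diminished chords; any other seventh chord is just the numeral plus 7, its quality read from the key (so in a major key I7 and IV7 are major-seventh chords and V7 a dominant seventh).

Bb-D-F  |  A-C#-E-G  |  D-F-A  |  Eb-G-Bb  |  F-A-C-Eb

I - V7/iii - iii - IV - V7

Bb-D-F has root Bb, degree 1 in Bb major, so I.
A-C#-E-G: chromatic; A is V of iii, so V7/iii.
D-F-A: minor triad on D = scale degree 3 → iii.
Eb-G-Bb has root Eb, degree 4 in Bb major, so IV.
F-A-C-Eb: dominant seventh chord on F = scale degree 5 → V7.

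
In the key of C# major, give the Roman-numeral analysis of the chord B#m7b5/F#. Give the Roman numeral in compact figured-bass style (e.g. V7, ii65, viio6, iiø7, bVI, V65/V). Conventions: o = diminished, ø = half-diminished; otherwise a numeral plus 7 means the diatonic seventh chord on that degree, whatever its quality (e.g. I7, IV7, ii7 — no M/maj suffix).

viiø43

Stacked in thirds the chord is B#-D#-F#-A#: a half-diminished seventh chord on B#.
In C# major, B# is the leading tone; the diatonic half-diminished seventh chord there is viiø7.
With F# in the bass the chord is in second inversion, so the figured bass is 43.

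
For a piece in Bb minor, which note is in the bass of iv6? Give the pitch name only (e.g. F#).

iv in Bb minor has root Eb; the chord is Eb-Gb-Bb.
The figure 6 means first inversion — the third is in the bass.

Gb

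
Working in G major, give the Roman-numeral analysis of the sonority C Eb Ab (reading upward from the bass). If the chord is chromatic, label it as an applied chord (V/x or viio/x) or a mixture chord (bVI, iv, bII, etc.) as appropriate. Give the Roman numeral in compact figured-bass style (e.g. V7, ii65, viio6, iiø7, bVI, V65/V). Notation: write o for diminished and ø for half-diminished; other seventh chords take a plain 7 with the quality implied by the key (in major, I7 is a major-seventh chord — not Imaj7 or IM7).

bII6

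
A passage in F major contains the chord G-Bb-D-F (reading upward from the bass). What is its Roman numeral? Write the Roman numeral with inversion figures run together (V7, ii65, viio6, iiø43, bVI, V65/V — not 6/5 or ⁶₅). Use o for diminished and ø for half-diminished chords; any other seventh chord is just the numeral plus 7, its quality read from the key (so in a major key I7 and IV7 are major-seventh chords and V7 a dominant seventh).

Stacked in thirds the chord is G-Bb-D-F: a minor seventh chord on G.
G is scale degree 2 in F major, and a minor seventh chord on that degree is written ii7.

ii7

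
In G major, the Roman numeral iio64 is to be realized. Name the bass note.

iio in G major has root A; the chord is A-C-Eb.
The figure 64 means second inversion — the fifth is in the bass.

Eb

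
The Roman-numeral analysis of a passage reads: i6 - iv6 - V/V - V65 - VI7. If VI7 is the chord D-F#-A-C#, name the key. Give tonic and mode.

The chord Dmaj7 is a major seventh chord rooted on D; its label is VI7.
Counting down 5 scale steps from D places the tonic on F#; a major seventh chord on degree 6 is diatonic only in minor.

F# minor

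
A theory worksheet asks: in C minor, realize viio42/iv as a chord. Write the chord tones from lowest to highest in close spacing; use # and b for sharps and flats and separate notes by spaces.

Db E G Bb

The slash marks an applied leading-tone chord: viio of iv. In C minor, iv is F, so the leading tone to it is E, a half step below.
Building a fully diminished seventh chord on E gives E-G-Bb-Db.
The figured bass 42 indicates third inversion, placing the seventh (Db) in the bass: Db-E-G-Bb.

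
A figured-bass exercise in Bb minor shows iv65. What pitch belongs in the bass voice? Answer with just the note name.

Gb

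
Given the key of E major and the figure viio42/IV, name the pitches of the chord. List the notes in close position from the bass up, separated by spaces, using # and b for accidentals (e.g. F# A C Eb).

F G# B D

viio42/IV is a secondary leading-tone chord. The target IV is A in E major; the applied chord is rooted a semitone below, on G#.
Building a fully diminished seventh chord on G# gives G#-B-D-F.
The figured bass 42 indicates third inversion, placing the seventh (F) in the bass: F-G#-B-D.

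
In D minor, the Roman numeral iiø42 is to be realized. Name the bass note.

D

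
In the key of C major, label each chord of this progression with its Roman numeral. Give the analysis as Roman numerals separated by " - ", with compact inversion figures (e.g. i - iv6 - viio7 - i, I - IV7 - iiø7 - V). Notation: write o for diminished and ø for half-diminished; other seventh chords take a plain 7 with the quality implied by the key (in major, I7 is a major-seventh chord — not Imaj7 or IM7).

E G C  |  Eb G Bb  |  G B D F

I6 - bIII - V7

E-G-C has root C, degree 1 in C major, so I6.
Eb-G-Bb: Eb with this quality isn't in the key; it's bIII, borrowed from the parallel minor.
G-B-D-F: root G is the dominant; dominant seventh chord there is V7.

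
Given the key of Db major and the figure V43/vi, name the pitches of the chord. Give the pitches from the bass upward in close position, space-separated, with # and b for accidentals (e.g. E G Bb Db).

C Eb F A

V43/vi is a secondary dominant — the dominant seventh of vi. vi in Db major is Bb, so the applied chord's root is F, a perfect fifth above.
Building a dominant seventh chord on F gives F-A-C-Eb.
The figured bass 43 indicates second inversion, placing the fifth (C) in the bass: C-Eb-F-A.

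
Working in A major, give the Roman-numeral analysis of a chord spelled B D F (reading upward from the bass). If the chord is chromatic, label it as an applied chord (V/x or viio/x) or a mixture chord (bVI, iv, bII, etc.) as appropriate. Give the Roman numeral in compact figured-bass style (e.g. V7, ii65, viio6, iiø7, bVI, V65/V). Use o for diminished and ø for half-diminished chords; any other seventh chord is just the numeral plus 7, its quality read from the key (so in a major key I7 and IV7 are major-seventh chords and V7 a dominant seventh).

iio

Stacked in thirds the chord is B-D-F: a diminished triad on B.
B is the second degree of A major. This is the diminished supertonic triad, borrowed from the parallel minor.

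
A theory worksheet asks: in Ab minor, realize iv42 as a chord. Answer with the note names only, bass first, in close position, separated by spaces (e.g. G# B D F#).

In Ab minor, scale degree 4 is Db, and the diatonic chord built there is a minor seventh chord.
Stacking thirds from Db gives Db-Fb-Ab-Cb.
The figured bass 42 indicates third inversion, placing the seventh (Cb) in the bass: Cb-Db-Fb-Ab.

Cb Db Fb Ab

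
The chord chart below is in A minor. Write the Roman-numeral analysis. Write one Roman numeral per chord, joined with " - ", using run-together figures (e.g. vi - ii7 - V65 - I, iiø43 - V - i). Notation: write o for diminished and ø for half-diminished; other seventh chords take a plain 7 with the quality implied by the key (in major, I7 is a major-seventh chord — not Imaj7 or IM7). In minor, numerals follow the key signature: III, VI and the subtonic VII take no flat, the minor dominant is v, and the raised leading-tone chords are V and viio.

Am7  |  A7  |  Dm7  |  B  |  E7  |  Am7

Am7: root A is the tonic; minor seventh chord there is i7.
A7: chromatic; A is V of iv, so V7/iv.
Dm7 has root D, degree 4 in A minor, so iv7.
B: chromatic; B is V of V, so V/V.
E7: dominant seventh chord on E = scale degree 5 → V7.
Am7: minor seventh chord on A = scale degree 1 → i7.

i7 - V7/iv - iv7 - V/V - V7 - i7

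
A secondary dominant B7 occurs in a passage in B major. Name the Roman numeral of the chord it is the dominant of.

The chord is a dominant seventh chord on B.
A dominant resolves down a perfect fifth: B → E. In B major, E is scale degree 4, i.e. IV.

IV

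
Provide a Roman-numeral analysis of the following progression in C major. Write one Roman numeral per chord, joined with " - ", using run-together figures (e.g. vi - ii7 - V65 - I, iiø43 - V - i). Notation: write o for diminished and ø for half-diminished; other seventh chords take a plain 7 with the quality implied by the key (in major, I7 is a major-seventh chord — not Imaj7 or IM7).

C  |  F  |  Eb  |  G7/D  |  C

C: root C is the tonic; major triad there is I.
F: major triad on F = scale degree 4 → IV.
Eb is non-diatonic — bIII, a mixture chord from C minor.
G7/D has root G, degree 5 in C major, so V43.
C has root C, degree 1 in C major, so I.

I - IV - bIII - V43 - I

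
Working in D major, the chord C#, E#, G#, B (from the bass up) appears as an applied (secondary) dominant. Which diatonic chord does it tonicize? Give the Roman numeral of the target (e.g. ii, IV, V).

The chord is a dominant seventh chord on C#.
A dominant resolves down a perfect fifth: C# → F#. In D major, F# is scale degree 3, i.e. iii.

iii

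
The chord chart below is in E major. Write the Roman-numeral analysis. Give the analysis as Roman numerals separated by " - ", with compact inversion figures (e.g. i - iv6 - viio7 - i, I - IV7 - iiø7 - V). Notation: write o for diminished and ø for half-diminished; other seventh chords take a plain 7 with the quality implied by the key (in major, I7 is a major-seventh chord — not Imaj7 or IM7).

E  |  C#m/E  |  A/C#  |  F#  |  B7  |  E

E: root E is the tonic; major triad there is I.
C#m/E: root C# is the submediant; minor triad there is vi6.
A/C#: root A is the subdominant; major triad there is IV6.
F#: a major triad on F#, the applied dominant of V → V/V.
B7: dominant seventh chord on B = scale degree 5 → V7.
E: root E is the tonic; major triad there is I.

I - vi6 - IV6 - V/V - V7 - I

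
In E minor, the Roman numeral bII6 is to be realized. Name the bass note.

A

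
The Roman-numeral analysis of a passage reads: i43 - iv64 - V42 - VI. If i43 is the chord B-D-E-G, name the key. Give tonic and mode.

E minor

The anchor chord is a minor seventh chord on E, labeled i43.
If E is scale degree 1 and the mode makes that degree carry a minor seventh chord, the tonic is E and the mode is minor.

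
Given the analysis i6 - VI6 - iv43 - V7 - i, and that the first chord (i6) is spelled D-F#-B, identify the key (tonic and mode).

The anchor chord is a minor triad on B, labeled i6.
If B is scale degree 1 and the mode makes that degree carry a minor triad, the tonic is B and the mode is minor.

B minor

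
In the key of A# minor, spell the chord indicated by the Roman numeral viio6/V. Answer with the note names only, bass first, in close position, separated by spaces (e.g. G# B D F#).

F## A# D##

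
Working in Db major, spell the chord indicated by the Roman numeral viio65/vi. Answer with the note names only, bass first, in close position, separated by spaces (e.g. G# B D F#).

The slash marks an applied leading-tone chord: viio of vi. In Db major, vi is Bb, so the leading tone to it is A, a half step below.
Building a fully diminished seventh chord on A gives A-C-Eb-Gb.
With the 65 figure the chord is in first inversion; from the bass C upward in close position it reads C-Eb-Gb-A.

C Eb Gb A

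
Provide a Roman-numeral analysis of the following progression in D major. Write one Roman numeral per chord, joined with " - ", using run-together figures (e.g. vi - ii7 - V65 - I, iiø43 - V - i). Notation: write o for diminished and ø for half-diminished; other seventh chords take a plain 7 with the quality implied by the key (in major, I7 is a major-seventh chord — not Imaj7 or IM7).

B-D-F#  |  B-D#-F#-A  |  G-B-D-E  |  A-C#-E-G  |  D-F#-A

vi - V7/ii - ii65 - V7 - I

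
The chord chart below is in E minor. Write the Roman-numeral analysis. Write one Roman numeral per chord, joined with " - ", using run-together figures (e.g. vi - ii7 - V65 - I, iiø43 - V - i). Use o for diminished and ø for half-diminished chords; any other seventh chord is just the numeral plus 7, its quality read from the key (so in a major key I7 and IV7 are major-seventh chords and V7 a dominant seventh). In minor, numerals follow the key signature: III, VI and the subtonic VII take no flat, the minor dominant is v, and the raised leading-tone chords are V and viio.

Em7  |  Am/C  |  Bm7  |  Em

Em7 has root E, degree 1 in E minor, so i7.
Am/C has root A, degree 4 in E minor, so iv6.
Bm7: minor seventh chord on B = scale degree 5 → v7.
Em: root E is the tonic; minor triad there is i.

i7 - iv6 - v7 - i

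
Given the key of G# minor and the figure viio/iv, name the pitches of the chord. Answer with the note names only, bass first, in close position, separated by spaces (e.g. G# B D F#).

B# D# F#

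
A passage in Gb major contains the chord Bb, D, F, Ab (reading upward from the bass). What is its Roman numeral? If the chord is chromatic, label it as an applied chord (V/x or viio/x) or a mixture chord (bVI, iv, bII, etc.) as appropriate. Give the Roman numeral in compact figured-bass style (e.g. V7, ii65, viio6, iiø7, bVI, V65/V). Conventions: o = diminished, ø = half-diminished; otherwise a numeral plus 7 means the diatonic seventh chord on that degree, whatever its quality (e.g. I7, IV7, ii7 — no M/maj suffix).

Stacked in thirds the chord is Bb-D-F-Ab: a dominant seventh chord on Bb.
Bb is not a diatonic chord root with this quality in Gb major, but it lies a perfect fifth above Eb (vi), so the chord functions as an applied dominant of vi.

V7/vi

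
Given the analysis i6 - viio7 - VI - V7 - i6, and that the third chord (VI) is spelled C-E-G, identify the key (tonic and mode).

E minor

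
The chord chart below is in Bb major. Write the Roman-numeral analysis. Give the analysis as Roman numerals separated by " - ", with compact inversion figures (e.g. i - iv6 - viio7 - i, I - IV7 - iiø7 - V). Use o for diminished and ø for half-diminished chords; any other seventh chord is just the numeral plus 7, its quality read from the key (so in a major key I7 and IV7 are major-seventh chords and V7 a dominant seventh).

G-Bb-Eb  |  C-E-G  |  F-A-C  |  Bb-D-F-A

G-Bb-Eb: root Eb is the subdominant; major triad there is IV6.
C-E-G: a major triad on C, the applied dominant of V → V/V.
F-A-C has root F, degree 5 in Bb major, so V.
Bb-D-F-A has root Bb, degree 1 in Bb major, so I7.

IV6 - V/V - V - I7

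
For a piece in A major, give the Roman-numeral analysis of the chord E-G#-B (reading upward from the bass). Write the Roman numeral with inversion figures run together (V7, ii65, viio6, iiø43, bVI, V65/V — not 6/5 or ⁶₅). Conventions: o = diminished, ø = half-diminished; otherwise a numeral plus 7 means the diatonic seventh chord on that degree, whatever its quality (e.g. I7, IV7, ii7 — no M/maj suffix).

V

Stacked in thirds the chord is E-G#-B: a major triad on E.
E is scale degree 5 in A major, and a major triad on that degree is written V.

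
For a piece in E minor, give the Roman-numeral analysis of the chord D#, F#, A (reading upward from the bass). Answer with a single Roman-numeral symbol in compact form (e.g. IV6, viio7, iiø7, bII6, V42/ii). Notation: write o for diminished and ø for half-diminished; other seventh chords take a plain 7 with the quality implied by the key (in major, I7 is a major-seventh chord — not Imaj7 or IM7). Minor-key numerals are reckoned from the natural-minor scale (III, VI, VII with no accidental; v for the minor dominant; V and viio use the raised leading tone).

The pitches D#-F#-A form a diminished triad rooted on D#.
D# is scale degree 7 in E minor, and a diminished triad on that degree is written viio.

viio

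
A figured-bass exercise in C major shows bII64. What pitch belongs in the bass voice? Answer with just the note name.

Ab

bII in C major has root Db; the chord is Db-F-Ab.
The figure 64 means second inversion — the fifth is in the bass.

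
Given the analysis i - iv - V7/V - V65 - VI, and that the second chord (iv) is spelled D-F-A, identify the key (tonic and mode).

A minor

iv is given as D-F-A — a minor triad with root D.
Counting down 3 scale steps from D places the tonic on A; a minor triad on degree 4 is diatonic only in minor.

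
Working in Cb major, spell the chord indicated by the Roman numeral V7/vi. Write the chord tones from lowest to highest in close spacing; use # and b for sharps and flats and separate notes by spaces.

V7/vi is a secondary dominant — the dominant seventh of vi. vi in Cb major is Ab, so the applied chord's root is Eb, a perfect fifth above.
Building a dominant seventh chord on Eb gives Eb-G-Bb-Db.

Eb G Bb Db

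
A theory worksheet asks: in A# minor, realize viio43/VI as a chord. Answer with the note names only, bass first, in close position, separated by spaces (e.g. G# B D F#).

B D E# G#

viio43/VI is a secondary leading-tone chord. The target VI is F# in A# minor; the applied chord is rooted a semitone below, on E#.
Building a fully diminished seventh chord on E# gives E#-G#-B-D.
With the 43 figure the chord is in second inversion; from the bass B upward in close position it reads B-D-E#-G#.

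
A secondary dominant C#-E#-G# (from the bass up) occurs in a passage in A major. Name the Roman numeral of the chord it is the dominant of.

vi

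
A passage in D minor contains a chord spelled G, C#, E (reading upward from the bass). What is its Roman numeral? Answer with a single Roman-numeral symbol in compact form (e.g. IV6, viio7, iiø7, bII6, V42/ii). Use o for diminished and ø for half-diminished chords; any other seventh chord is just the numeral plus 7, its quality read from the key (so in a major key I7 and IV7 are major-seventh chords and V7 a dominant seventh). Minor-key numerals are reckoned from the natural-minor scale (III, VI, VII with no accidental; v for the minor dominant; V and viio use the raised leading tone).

The pitches C#-E-G form a diminished triad rooted on C#.
In D minor, C# is the leading tone; the diatonic diminished triad there is viio.
With G in the bass the chord is in second inversion, so the figured bass is 64.

viio64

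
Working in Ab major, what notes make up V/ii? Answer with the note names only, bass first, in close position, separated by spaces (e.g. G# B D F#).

F A C

V/ii is a secondary dominant — the dominant triad of ii. ii in Ab major is Bb, so the applied chord's root is F, a perfect fifth above.
Building a major triad on F gives F-A-C.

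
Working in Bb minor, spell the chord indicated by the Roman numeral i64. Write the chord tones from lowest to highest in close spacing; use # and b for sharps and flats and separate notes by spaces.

F Bb Db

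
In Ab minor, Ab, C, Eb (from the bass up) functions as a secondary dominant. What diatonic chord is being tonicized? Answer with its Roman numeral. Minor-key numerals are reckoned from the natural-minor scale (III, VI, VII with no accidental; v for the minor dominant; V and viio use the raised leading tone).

The chord is a major triad on Ab.
A dominant resolves down a perfect fifth: Ab → Db. In Ab minor, Db is scale degree 4, i.e. iv.

iv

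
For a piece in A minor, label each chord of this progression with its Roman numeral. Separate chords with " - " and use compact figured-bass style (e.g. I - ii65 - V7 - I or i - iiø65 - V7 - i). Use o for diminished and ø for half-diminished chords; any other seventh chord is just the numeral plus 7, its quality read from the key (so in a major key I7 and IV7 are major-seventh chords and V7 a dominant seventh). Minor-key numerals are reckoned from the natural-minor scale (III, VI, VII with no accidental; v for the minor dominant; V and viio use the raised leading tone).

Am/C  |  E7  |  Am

Am/C: root A is the tonic; minor triad there is i6.
E7: dominant seventh chord on E = scale degree 5 → V7.
Am: root A is the tonic; minor triad there is i.

i6 - V7 - i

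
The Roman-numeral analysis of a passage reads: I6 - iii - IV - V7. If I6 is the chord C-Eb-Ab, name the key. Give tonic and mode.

I6 is given as C-Eb-Ab — a major triad with root Ab.
If Ab is scale degree 1 and the mode makes that degree carry a major triad, the tonic is Ab and the mode is major.

Ab major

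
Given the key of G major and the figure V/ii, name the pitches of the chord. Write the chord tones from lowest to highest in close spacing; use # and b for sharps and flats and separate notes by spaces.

E G# B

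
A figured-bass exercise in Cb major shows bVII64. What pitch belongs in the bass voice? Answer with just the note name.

Fb

bVII in Cb major has root Bbb; the chord is Bbb-Db-Fb.
The figure 64 means second inversion — the fifth is in the bass.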